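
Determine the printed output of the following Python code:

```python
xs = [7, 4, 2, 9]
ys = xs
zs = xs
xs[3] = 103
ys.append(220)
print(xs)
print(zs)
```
[7, 4, 2, 103, 220]
[7, 4, 2, 103, 220]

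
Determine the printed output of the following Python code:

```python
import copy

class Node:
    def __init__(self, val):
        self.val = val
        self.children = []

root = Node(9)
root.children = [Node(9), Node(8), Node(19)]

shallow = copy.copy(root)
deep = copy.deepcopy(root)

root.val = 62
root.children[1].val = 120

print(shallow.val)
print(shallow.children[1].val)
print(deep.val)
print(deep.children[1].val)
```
9
120
9
8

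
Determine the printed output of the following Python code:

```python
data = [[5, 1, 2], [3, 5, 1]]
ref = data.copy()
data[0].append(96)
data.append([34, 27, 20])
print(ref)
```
[[5, 1, 2, 96], [3, 5, 1]]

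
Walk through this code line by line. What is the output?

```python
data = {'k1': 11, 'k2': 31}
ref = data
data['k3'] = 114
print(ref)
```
{'k1': 11, 'k2': 31, 'k3': 114}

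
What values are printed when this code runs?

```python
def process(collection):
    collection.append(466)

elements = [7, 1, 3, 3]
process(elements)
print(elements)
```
[7, 1, 3, 3, 466]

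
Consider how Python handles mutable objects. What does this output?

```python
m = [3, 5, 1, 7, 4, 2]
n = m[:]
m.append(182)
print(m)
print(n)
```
[3, 5, 1, 7, 4, 2, 182]
[3, 5, 1, 7, 4, 2]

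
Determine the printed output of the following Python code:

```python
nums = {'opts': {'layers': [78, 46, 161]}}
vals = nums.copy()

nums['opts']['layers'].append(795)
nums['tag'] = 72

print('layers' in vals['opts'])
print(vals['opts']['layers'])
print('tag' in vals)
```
True
[78, 46, 161, 795]
False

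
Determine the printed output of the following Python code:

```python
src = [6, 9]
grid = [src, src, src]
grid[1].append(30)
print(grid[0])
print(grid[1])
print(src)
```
[6, 9, 30]
[6, 9, 30]
[6, 9, 30]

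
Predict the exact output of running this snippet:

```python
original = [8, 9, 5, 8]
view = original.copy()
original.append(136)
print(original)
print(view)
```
[8, 9, 5, 8, 136]
[8, 9, 5, 8]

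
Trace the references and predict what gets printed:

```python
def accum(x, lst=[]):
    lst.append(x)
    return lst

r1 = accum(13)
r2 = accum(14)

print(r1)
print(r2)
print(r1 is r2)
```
[13, 14]
[13, 14]
True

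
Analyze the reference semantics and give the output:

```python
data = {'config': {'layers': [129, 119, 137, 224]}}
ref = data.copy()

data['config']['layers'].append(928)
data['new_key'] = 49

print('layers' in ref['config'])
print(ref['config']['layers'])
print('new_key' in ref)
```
True
[129, 119, 137, 224, 928]
False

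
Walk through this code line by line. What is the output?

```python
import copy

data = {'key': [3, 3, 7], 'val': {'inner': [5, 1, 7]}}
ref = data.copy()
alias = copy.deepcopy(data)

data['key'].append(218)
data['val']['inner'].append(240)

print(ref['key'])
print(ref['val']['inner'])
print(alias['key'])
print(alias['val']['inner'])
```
[3, 3, 7, 218]
[5, 1, 7, 240]
[3, 3, 7]
[5, 1, 7]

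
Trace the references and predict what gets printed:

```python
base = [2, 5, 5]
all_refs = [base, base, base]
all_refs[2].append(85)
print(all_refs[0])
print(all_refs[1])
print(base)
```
[2, 5, 5, 85]
[2, 5, 5, 85]
[2, 5, 5, 85]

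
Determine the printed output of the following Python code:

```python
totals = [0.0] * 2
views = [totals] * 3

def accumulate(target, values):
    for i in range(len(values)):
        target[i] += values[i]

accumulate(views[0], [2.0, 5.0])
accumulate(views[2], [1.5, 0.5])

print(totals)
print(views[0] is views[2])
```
[3.5, 5.5]
True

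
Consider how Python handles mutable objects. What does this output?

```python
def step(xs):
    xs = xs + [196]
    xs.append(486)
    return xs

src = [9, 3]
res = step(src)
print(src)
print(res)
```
[9, 3]
[9, 3, 196, 486]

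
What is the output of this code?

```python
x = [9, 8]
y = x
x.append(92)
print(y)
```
[9, 8, 92]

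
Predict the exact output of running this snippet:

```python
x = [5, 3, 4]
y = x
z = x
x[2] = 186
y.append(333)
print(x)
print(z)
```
[5, 3, 186, 333]
[5, 3, 186, 333]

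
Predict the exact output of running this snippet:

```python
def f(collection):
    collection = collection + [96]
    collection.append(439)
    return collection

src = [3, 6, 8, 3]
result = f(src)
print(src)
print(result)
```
[3, 6, 8, 3]
[3, 6, 8, 3, 96, 439]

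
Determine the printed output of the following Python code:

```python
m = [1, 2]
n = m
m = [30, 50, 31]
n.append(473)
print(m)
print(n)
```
[30, 50, 31]
[1, 2, 473]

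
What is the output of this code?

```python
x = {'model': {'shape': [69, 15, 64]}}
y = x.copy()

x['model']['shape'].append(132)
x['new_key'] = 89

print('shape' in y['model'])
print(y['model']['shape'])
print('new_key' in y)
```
True
[69, 15, 64, 132]
False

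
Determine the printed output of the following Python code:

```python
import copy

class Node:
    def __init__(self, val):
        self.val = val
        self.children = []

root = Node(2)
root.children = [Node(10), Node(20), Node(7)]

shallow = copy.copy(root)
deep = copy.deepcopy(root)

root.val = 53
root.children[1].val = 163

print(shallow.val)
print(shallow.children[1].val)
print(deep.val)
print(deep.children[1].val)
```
2
163
2
20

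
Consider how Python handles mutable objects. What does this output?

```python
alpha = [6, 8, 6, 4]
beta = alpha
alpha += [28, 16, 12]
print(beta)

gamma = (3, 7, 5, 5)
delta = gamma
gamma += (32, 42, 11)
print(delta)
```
[6, 8, 6, 4, 28, 16, 12]
(3, 7, 5, 5)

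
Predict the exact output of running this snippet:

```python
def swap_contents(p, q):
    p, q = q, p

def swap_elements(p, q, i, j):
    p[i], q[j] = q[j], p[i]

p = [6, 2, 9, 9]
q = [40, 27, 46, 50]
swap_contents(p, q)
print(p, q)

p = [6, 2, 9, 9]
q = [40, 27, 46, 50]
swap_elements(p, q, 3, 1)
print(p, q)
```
[6, 2, 9, 9] [40, 27, 46, 50]
[6, 2, 9, 27] [40, 9, 46, 50]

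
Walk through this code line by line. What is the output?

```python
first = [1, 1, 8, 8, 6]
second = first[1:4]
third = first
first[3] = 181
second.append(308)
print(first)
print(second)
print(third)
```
[1, 1, 8, 181, 6]
[1, 8, 8, 308]
[1, 1, 8, 181, 6]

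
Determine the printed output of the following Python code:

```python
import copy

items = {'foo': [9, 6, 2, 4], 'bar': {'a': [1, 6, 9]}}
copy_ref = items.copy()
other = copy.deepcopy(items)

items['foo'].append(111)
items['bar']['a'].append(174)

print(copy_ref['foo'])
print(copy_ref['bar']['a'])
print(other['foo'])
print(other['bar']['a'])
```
[9, 6, 2, 4, 111]
[1, 6, 9, 174]
[9, 6, 2, 4]
[1, 6, 9]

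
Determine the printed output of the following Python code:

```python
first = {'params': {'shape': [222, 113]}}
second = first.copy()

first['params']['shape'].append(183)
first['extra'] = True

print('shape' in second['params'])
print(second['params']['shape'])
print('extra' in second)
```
True
[222, 113, 183]
False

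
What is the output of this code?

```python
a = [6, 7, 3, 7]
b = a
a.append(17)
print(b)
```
[6, 7, 3, 7, 17]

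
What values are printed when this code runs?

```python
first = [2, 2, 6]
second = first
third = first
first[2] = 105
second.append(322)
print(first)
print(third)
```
[2, 2, 105, 322]
[2, 2, 105, 322]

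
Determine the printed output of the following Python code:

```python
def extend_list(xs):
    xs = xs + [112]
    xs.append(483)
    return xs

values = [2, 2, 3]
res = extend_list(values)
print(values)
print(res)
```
[2, 2, 3]
[2, 2, 3, 112, 483]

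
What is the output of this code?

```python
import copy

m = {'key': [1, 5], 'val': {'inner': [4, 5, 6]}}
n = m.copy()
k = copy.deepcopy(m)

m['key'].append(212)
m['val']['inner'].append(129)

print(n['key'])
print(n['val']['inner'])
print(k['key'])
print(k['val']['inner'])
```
[1, 5, 212]
[4, 5, 6, 129]
[1, 5]
[4, 5, 6]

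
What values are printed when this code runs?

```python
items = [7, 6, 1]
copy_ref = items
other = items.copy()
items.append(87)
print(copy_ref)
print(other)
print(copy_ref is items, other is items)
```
[7, 6, 1, 87]
[7, 6, 1]
True False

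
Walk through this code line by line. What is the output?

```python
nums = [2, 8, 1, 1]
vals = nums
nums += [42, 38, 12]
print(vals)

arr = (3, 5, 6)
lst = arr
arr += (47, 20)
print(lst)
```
[2, 8, 1, 1, 42, 38, 12]
(3, 5, 6)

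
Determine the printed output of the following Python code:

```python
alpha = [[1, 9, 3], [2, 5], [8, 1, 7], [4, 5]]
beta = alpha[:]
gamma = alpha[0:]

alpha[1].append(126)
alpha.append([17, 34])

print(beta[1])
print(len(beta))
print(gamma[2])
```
[2, 5, 126]
4
[8, 1, 7]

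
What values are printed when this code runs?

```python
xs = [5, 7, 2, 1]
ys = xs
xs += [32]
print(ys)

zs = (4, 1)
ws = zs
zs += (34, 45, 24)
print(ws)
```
[5, 7, 2, 1, 32]
(4, 1)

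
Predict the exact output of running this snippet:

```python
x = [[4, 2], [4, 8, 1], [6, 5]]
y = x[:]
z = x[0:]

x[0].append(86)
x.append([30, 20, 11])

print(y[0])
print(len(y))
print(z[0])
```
[4, 2, 86]
3
[4, 2, 86]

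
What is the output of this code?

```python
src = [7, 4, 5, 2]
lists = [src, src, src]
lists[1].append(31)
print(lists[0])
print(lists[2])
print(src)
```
[7, 4, 5, 2, 31]
[7, 4, 5, 2, 31]
[7, 4, 5, 2, 31]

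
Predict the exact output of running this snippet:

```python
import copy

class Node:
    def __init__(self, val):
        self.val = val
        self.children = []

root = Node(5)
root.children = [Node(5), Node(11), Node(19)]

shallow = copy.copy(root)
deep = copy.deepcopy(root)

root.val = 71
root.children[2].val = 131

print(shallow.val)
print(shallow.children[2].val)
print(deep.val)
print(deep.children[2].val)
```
5
131
5
19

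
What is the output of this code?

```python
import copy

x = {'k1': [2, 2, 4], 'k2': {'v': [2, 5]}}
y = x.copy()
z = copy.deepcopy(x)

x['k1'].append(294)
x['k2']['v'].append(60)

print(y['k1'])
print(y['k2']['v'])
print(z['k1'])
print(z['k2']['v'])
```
[2, 2, 4, 294]
[2, 5, 60]
[2, 2, 4]
[2, 5]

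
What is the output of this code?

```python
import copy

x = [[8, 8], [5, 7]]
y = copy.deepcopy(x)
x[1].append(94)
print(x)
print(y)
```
[[8, 8], [5, 7, 94]]
[[8, 8], [5, 7]]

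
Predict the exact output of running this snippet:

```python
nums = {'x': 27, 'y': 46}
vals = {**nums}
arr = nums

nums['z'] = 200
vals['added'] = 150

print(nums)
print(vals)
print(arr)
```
{'x': 27, 'y': 46, 'z': 200}
{'x': 27, 'y': 46, 'added': 150}
{'x': 27, 'y': 46, 'z': 200}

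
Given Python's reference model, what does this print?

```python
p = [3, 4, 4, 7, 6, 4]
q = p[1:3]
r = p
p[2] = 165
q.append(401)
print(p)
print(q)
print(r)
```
[3, 4, 165, 7, 6, 4]
[4, 4, 401]
[3, 4, 165, 7, 6, 4]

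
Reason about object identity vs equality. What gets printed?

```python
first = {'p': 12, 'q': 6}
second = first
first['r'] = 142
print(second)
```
{'p': 12, 'q': 6, 'r': 142}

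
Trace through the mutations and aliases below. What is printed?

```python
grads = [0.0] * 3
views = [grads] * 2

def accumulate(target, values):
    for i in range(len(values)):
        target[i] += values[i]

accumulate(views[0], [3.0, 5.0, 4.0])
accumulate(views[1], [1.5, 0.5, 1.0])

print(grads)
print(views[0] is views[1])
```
[4.5, 5.5, 5.0]
True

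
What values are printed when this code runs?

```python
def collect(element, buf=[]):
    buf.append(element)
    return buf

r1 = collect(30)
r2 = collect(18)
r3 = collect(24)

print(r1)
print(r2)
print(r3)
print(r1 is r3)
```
[30, 18, 24]
[30, 18, 24]
[30, 18, 24]
True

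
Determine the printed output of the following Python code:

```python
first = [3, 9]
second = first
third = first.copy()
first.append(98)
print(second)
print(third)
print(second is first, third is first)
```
[3, 9, 98]
[3, 9]
True False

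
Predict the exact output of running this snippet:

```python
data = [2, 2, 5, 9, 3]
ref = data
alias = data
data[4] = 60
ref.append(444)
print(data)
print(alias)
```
[2, 2, 5, 9, 60, 444]
[2, 2, 5, 9, 60, 444]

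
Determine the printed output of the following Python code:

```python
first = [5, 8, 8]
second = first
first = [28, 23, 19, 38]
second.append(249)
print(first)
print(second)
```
[28, 23, 19, 38]
[5, 8, 8, 249]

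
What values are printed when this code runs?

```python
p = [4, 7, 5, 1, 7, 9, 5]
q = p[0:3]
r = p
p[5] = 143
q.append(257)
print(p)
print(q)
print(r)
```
[4, 7, 5, 1, 7, 143, 5]
[4, 7, 5, 257]
[4, 7, 5, 1, 7, 143, 5]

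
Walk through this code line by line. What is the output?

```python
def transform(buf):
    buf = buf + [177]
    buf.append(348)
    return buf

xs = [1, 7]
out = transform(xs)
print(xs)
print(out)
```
[1, 7]
[1, 7, 177, 348]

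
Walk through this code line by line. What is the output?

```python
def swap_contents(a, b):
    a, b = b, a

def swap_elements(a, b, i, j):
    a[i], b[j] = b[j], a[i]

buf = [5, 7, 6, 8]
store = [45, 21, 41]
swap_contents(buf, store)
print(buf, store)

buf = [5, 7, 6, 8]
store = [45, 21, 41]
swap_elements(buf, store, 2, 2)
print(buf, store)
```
[5, 7, 6, 8] [45, 21, 41]
[5, 7, 41, 8] [45, 21, 6]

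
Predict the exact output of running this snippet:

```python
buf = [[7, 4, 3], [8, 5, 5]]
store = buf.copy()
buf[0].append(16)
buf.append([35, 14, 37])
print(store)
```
[[7, 4, 3, 16], [8, 5, 5]]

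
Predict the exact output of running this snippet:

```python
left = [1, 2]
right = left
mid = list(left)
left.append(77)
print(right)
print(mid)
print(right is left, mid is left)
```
[1, 2, 77]
[1, 2]
True False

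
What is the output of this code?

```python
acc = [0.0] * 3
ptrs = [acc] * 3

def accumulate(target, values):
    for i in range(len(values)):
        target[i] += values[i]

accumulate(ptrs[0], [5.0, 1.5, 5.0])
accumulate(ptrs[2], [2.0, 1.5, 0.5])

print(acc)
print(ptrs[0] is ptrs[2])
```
[7.0, 3.0, 5.5]
True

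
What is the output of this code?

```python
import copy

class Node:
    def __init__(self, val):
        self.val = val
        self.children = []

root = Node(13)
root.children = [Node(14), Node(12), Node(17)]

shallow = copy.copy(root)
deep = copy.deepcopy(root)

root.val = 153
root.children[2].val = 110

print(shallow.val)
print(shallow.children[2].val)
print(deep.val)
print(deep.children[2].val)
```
13
110
13
17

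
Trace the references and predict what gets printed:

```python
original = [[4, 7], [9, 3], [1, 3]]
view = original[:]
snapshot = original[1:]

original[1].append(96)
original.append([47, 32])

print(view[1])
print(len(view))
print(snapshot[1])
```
[9, 3, 96]
3
[1, 3]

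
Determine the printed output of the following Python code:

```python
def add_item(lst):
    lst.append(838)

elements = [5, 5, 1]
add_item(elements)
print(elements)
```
[5, 5, 1, 838]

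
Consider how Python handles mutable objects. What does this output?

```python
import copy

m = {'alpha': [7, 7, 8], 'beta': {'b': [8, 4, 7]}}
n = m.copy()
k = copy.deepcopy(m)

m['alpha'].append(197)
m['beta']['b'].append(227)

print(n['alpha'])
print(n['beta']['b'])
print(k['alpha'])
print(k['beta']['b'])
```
[7, 7, 8, 197]
[8, 4, 7, 227]
[7, 7, 8]
[8, 4, 7]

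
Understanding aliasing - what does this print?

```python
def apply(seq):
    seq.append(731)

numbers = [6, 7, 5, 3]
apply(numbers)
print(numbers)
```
[6, 7, 5, 3, 731]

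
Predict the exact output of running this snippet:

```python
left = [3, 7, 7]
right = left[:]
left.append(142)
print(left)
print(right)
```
[3, 7, 7, 142]
[3, 7, 7]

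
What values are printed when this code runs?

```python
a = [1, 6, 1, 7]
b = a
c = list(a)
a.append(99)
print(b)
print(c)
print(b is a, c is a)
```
[1, 6, 1, 7, 99]
[1, 6, 1, 7]
True False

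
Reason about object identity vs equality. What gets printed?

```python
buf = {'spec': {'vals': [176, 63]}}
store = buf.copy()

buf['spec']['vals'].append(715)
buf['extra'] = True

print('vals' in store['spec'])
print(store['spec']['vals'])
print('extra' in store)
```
True
[176, 63, 715]
False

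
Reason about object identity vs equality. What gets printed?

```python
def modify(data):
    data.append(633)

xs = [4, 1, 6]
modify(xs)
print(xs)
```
[4, 1, 6, 633]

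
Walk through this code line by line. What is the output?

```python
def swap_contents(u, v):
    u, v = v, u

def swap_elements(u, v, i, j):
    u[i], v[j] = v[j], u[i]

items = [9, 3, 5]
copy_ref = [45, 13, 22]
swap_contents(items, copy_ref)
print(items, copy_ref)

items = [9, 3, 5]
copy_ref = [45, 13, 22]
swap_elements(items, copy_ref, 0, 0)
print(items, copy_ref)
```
[9, 3, 5] [45, 13, 22]
[45, 3, 5] [9, 13, 22]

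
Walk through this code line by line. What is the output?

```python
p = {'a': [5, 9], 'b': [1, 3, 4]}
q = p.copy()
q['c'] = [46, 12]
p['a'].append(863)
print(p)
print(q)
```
{'a': [5, 9, 863], 'b': [1, 3, 4]}
{'a': [5, 9, 863], 'b': [1, 3, 4], 'c': [46, 12]}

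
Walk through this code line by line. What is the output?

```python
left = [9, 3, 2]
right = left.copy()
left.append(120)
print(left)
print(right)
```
[9, 3, 2, 120]
[9, 3, 2]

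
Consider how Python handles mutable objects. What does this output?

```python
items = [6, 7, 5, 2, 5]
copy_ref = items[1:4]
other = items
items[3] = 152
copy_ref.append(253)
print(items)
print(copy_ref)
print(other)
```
[6, 7, 5, 152, 5]
[7, 5, 2, 253]
[6, 7, 5, 152, 5]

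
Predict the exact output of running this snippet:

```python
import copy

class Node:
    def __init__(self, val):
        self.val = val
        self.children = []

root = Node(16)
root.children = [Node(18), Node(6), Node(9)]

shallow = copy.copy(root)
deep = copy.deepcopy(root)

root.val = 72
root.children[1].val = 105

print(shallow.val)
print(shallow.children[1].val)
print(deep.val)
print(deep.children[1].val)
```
16
105
16
6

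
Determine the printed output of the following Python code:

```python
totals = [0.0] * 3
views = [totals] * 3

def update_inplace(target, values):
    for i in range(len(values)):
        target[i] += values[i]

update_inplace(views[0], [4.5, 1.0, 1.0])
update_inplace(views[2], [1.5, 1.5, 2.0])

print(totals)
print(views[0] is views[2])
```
[6.0, 2.5, 3.0]
True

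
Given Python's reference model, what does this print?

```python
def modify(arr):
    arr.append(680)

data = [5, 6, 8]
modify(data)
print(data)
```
[5, 6, 8, 680]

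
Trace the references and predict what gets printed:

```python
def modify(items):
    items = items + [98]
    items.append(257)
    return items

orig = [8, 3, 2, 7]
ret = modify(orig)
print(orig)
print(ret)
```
[8, 3, 2, 7]
[8, 3, 2, 7, 98, 257]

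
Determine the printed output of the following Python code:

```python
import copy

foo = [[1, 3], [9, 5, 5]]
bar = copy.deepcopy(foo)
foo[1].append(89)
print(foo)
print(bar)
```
[[1, 3], [9, 5, 5, 89]]
[[1, 3], [9, 5, 5]]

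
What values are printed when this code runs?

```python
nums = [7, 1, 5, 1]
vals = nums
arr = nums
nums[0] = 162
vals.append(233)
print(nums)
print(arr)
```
[162, 1, 5, 1, 233]
[162, 1, 5, 1, 233]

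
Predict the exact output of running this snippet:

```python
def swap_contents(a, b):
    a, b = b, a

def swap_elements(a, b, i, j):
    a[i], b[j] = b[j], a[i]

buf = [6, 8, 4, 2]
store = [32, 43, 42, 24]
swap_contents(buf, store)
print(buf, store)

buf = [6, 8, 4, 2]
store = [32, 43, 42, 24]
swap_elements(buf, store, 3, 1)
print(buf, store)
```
[6, 8, 4, 2] [32, 43, 42, 24]
[6, 8, 4, 43] [32, 2, 42, 24]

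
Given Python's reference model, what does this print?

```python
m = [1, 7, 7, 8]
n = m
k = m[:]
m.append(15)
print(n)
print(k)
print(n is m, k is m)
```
[1, 7, 7, 8, 15]
[1, 7, 7, 8]
True False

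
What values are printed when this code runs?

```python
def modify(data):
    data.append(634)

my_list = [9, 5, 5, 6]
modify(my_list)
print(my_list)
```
[9, 5, 5, 6, 634]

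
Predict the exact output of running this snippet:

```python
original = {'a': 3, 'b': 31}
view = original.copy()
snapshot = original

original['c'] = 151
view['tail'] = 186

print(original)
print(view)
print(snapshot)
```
{'a': 3, 'b': 31, 'c': 151}
{'a': 3, 'b': 31, 'tail': 186}
{'a': 3, 'b': 31, 'c': 151}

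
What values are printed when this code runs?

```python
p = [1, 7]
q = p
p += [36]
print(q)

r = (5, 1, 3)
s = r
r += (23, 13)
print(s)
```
[1, 7, 36]
(5, 1, 3)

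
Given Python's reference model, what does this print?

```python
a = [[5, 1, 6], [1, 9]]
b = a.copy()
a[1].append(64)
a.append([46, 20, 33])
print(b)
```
[[5, 1, 6], [1, 9, 64]]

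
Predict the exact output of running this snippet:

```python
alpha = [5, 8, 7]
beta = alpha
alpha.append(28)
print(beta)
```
[5, 8, 7, 28]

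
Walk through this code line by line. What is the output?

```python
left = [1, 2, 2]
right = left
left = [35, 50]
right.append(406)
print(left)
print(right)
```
[35, 50]
[1, 2, 2, 406]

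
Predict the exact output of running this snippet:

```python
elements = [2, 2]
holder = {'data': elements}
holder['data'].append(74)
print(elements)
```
[2, 2, 74]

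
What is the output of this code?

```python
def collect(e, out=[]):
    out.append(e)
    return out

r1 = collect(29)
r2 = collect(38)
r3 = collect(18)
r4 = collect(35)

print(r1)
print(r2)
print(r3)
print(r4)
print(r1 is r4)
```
[29, 38, 18, 35]
[29, 38, 18, 35]
[29, 38, 18, 35]
[29, 38, 18, 35]
True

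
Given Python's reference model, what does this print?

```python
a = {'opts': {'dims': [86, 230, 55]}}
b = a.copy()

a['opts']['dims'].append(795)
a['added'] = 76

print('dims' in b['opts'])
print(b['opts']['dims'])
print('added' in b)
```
True
[86, 230, 55, 795]
False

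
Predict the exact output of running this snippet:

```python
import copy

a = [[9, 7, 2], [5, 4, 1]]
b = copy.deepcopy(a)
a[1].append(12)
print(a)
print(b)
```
[[9, 7, 2], [5, 4, 1, 12]]
[[9, 7, 2], [5, 4, 1]]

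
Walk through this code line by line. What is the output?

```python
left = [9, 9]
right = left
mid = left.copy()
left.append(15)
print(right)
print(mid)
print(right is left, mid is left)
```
[9, 9, 15]
[9, 9]
True False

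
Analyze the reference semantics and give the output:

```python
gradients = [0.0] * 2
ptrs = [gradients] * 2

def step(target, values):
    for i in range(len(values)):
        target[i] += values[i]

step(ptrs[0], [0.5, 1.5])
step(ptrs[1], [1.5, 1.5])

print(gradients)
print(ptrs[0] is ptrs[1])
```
[2.0, 3.0]
True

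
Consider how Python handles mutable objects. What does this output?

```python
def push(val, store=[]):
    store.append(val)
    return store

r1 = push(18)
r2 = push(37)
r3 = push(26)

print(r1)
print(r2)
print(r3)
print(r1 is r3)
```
[18, 37, 26]
[18, 37, 26]
[18, 37, 26]
True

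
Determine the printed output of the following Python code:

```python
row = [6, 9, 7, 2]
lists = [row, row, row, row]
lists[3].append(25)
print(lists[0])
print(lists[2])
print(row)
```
[6, 9, 7, 2, 25]
[6, 9, 7, 2, 25]
[6, 9, 7, 2, 25]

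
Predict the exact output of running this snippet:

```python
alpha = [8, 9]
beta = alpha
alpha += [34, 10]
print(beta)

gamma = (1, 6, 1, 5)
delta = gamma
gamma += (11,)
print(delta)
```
[8, 9, 34, 10]
(1, 6, 1, 5)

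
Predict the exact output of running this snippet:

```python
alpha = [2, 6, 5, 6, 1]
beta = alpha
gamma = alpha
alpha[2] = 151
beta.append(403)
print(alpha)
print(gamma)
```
[2, 6, 151, 6, 1, 403]
[2, 6, 151, 6, 1, 403]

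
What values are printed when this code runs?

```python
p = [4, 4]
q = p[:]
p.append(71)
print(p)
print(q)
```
[4, 4, 71]
[4, 4]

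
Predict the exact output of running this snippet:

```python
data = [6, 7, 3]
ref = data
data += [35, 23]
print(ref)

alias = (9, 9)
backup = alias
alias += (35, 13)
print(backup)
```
[6, 7, 3, 35, 23]
(9, 9)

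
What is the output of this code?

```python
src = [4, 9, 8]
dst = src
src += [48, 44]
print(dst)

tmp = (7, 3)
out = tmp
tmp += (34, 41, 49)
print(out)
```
[4, 9, 8, 48, 44]
(7, 3)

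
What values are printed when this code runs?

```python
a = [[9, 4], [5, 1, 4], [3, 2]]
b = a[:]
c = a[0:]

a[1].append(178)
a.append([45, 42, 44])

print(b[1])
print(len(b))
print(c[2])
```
[5, 1, 4, 178]
3
[3, 2]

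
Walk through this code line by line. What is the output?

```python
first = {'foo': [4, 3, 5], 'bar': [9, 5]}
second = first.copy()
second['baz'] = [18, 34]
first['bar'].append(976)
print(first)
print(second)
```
{'foo': [4, 3, 5], 'bar': [9, 5, 976]}
{'foo': [4, 3, 5], 'bar': [9, 5, 976], 'baz': [18, 34]}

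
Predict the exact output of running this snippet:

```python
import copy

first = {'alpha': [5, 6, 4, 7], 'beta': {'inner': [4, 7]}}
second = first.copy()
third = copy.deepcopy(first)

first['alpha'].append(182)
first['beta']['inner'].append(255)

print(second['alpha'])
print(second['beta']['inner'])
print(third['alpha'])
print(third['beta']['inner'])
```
[5, 6, 4, 7, 182]
[4, 7, 255]
[5, 6, 4, 7]
[4, 7]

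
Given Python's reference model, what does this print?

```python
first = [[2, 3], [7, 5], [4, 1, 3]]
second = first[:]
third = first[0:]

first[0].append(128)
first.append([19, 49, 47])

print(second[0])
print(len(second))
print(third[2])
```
[2, 3, 128]
3
[4, 1, 3]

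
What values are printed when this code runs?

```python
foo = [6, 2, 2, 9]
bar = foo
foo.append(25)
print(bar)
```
[6, 2, 2, 9, 25]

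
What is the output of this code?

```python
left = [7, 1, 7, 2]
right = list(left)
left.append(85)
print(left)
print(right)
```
[7, 1, 7, 2, 85]
[7, 1, 7, 2]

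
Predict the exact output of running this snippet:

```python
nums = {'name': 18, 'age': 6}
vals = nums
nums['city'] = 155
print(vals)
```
{'name': 18, 'age': 6, 'city': 155}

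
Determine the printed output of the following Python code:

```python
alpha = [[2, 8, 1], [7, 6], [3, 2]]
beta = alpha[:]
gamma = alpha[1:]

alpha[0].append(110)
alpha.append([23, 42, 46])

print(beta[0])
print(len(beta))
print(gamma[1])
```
[2, 8, 1, 110]
3
[3, 2]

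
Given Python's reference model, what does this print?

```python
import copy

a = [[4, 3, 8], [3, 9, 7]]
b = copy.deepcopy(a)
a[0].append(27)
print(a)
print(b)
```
[[4, 3, 8, 27], [3, 9, 7]]
[[4, 3, 8], [3, 9, 7]]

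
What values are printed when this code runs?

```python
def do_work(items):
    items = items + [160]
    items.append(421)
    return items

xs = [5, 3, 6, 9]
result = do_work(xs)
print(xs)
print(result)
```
[5, 3, 6, 9]
[5, 3, 6, 9, 160, 421]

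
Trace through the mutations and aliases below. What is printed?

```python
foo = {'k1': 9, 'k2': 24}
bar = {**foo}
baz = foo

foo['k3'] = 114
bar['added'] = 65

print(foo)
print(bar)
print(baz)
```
{'k1': 9, 'k2': 24, 'k3': 114}
{'k1': 9, 'k2': 24, 'added': 65}
{'k1': 9, 'k2': 24, 'k3': 114}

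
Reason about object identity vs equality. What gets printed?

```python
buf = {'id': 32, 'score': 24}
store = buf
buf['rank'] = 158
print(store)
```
{'id': 32, 'score': 24, 'rank': 158}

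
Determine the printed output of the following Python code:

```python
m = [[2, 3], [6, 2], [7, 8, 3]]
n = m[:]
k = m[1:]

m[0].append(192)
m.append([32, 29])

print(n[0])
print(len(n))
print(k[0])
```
[2, 3, 192]
3
[6, 2]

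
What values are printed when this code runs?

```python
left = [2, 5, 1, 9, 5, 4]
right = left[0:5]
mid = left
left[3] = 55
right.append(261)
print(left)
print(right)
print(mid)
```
[2, 5, 1, 55, 5, 4]
[2, 5, 1, 9, 5, 261]
[2, 5, 1, 55, 5, 4]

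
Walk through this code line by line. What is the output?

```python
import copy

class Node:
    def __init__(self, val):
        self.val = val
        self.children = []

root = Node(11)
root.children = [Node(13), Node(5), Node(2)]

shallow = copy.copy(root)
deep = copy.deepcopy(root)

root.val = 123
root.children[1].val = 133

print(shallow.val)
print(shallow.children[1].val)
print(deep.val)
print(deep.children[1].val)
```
11
133
11
5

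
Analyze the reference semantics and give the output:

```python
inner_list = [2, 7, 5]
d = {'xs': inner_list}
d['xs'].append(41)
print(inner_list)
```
[2, 7, 5, 41]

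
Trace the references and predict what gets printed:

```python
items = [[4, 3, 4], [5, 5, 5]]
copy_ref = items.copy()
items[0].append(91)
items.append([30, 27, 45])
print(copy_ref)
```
[[4, 3, 4, 91], [5, 5, 5]]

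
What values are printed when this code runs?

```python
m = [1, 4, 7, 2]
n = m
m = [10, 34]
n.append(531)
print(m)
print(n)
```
[10, 34]
[1, 4, 7, 2, 531]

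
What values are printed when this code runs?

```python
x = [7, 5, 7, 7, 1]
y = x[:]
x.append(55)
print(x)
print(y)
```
[7, 5, 7, 7, 1, 55]
[7, 5, 7, 7, 1]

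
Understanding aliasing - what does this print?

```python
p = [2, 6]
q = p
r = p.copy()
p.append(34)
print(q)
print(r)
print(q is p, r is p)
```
[2, 6, 34]
[2, 6]
True False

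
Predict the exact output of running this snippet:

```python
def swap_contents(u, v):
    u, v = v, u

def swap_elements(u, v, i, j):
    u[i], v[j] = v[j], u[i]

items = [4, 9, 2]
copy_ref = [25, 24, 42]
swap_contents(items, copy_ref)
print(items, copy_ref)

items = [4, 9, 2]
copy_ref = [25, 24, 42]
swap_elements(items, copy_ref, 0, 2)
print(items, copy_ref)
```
[4, 9, 2] [25, 24, 42]
[42, 9, 2] [25, 24, 4]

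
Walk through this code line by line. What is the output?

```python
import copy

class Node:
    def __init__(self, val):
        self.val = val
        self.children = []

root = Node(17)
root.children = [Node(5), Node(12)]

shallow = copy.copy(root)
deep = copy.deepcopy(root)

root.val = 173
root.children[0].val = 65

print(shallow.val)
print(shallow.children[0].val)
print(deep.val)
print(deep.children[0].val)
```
17
65
17
5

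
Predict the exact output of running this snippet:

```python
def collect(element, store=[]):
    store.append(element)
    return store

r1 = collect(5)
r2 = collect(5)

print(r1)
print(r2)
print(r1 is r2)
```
[5, 5]
[5, 5]
True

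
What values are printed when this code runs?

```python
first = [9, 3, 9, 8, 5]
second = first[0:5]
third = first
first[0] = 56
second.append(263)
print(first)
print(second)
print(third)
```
[56, 3, 9, 8, 5]
[9, 3, 9, 8, 5, 263]
[56, 3, 9, 8, 5]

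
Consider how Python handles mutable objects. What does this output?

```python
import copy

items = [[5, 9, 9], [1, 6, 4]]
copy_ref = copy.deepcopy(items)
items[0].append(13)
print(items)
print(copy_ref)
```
[[5, 9, 9, 13], [1, 6, 4]]
[[5, 9, 9], [1, 6, 4]]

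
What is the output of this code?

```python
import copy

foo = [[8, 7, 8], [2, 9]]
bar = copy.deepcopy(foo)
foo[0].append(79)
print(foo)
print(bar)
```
[[8, 7, 8, 79], [2, 9]]
[[8, 7, 8], [2, 9]]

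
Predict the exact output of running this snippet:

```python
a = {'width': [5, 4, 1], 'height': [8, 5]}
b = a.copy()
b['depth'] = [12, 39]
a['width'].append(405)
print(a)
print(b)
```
{'width': [5, 4, 1, 405], 'height': [8, 5]}
{'width': [5, 4, 1, 405], 'height': [8, 5], 'depth': [12, 39]}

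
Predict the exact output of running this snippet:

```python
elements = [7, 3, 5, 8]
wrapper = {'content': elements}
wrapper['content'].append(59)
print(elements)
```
[7, 3, 5, 8, 59]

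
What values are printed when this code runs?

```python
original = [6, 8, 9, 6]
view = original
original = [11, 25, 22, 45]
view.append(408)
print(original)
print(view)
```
[11, 25, 22, 45]
[6, 8, 9, 6, 408]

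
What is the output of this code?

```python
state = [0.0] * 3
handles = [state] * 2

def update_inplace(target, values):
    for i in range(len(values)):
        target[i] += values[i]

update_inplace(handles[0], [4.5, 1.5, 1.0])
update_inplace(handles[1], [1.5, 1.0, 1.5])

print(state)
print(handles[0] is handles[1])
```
[6.0, 2.5, 2.5]
True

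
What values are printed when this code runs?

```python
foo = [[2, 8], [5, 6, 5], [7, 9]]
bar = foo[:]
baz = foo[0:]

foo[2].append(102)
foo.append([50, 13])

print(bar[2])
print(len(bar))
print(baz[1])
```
[7, 9, 102]
3
[5, 6, 5]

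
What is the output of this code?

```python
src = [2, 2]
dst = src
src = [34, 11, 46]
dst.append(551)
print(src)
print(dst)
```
[34, 11, 46]
[2, 2, 551]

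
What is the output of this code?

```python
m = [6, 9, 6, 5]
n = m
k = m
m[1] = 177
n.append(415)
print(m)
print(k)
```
[6, 177, 6, 5, 415]
[6, 177, 6, 5, 415]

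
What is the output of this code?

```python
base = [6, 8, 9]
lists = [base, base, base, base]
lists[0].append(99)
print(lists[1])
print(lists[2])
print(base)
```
[6, 8, 9, 99]
[6, 8, 9, 99]
[6, 8, 9, 99]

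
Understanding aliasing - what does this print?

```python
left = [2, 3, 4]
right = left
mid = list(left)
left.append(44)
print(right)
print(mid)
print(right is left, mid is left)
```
[2, 3, 4, 44]
[2, 3, 4]
True False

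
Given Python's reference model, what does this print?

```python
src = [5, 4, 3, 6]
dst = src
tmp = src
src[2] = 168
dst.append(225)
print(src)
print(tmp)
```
[5, 4, 168, 6, 225]
[5, 4, 168, 6, 225]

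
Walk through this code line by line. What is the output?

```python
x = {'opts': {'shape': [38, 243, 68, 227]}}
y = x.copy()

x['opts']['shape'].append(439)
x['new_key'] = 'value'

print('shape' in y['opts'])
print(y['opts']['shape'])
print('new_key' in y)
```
True
[38, 243, 68, 227, 439]
False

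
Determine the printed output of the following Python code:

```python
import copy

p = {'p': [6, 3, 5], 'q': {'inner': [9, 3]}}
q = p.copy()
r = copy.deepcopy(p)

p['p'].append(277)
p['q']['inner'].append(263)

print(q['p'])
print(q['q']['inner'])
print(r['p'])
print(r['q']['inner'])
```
[6, 3, 5, 277]
[9, 3, 263]
[6, 3, 5]
[9, 3]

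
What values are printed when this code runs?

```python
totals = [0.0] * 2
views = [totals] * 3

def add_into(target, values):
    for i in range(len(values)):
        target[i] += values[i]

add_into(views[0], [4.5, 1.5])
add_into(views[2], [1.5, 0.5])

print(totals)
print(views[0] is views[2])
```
[6.0, 2.0]
True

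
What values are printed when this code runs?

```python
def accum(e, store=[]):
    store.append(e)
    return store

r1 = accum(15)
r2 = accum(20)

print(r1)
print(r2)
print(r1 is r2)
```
[15, 20]
[15, 20]
True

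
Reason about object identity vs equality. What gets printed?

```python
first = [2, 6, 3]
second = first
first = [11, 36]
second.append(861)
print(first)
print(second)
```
[11, 36]
[2, 6, 3, 861]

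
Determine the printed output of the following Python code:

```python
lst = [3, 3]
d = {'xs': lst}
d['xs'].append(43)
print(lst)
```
[3, 3, 43]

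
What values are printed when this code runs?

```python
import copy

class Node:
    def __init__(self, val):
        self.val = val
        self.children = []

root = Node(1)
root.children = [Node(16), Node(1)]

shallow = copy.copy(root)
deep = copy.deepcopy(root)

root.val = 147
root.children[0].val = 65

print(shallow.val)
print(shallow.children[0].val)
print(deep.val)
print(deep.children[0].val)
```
1
65
1
16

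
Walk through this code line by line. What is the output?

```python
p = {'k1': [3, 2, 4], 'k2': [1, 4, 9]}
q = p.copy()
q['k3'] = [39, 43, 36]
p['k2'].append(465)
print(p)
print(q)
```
{'k1': [3, 2, 4], 'k2': [1, 4, 9, 465]}
{'k1': [3, 2, 4], 'k2': [1, 4, 9, 465], 'k3': [39, 43, 36]}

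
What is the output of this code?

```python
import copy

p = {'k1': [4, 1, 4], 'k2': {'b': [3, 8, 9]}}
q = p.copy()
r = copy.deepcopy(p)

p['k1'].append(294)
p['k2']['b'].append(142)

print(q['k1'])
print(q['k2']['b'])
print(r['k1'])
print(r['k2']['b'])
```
[4, 1, 4, 294]
[3, 8, 9, 142]
[4, 1, 4]
[3, 8, 9]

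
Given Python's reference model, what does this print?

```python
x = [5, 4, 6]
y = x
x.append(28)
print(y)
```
[5, 4, 6, 28]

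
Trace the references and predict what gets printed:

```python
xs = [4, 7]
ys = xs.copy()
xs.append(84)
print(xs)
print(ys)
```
[4, 7, 84]
[4, 7]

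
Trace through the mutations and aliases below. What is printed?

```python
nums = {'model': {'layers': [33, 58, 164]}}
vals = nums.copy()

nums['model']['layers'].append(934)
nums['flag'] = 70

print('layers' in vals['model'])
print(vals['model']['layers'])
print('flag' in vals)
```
True
[33, 58, 164, 934]
False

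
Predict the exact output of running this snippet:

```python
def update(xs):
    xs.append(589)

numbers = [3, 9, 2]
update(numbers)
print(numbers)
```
[3, 9, 2, 589]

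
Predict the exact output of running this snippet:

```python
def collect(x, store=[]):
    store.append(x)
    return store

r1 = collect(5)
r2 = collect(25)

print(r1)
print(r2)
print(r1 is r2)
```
[5, 25]
[5, 25]
True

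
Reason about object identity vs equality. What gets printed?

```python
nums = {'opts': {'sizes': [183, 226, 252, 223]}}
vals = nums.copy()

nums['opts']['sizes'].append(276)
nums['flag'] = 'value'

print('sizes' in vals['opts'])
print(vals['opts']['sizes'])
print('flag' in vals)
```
True
[183, 226, 252, 223, 276]
False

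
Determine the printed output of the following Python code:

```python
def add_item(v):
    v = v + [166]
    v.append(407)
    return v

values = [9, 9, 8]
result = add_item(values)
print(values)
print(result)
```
[9, 9, 8]
[9, 9, 8, 166, 407]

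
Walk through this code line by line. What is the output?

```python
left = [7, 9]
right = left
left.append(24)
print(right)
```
[7, 9, 24]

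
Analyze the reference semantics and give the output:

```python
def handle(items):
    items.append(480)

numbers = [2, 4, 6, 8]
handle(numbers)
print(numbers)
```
[2, 4, 6, 8, 480]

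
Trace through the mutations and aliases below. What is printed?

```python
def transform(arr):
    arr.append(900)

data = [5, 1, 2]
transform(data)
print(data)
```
[5, 1, 2, 900]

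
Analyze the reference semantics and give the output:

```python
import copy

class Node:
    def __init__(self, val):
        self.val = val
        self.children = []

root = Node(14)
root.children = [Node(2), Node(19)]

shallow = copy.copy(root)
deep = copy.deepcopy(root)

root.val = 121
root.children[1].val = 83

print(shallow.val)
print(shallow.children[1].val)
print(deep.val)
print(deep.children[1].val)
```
14
83
14
19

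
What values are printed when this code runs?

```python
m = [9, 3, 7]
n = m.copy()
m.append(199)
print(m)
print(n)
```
[9, 3, 7, 199]
[9, 3, 7]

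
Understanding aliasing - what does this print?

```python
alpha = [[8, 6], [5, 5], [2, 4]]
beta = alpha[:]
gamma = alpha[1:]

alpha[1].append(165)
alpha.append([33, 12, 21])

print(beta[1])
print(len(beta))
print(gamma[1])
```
[5, 5, 165]
3
[2, 4]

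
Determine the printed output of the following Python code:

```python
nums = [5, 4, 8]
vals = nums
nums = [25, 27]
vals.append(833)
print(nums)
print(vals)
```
[25, 27]
[5, 4, 8, 833]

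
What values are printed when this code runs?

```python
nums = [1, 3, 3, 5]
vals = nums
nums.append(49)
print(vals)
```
[1, 3, 3, 5, 49]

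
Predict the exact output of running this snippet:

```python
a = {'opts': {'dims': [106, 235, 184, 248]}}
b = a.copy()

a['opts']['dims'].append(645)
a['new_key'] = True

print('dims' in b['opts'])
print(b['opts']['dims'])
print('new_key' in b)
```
True
[106, 235, 184, 248, 645]
False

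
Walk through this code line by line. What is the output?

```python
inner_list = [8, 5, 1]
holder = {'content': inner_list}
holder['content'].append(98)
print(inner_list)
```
[8, 5, 1, 98]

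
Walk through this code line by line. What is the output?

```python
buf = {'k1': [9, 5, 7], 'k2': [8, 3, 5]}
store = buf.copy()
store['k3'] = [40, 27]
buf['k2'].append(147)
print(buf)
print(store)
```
{'k1': [9, 5, 7], 'k2': [8, 3, 5, 147]}
{'k1': [9, 5, 7], 'k2': [8, 3, 5, 147], 'k3': [40, 27]}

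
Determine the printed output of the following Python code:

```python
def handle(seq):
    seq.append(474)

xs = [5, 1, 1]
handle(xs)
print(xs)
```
[5, 1, 1, 474]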